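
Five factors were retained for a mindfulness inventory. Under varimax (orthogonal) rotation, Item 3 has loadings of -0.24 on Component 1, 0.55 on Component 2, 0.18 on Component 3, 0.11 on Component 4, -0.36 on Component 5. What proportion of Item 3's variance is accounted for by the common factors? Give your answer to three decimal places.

h² = (-0.24)² + 0.55² + 0.18² + 0.11² + (-0.36)² = 0.0576 + 0.3025 + 0.0324 + 0.0121 + 0.1296 = 0.5342

0.534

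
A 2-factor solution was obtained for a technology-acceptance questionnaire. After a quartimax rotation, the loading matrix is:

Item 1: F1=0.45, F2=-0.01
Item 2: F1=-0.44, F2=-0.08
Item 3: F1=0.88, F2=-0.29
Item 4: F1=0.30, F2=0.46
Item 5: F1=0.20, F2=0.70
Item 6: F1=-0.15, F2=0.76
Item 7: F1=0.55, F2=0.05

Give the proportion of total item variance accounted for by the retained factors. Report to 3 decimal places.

Communalities: 0.2026, 0.2000, 0.8585, 0.3016, 0.5300, 0.6001, 0.3050; Σh² = 2.9978.
Total variance with 7 standardized items is 7, so the solution explains 2.9978/7 = 0.4283.

0.428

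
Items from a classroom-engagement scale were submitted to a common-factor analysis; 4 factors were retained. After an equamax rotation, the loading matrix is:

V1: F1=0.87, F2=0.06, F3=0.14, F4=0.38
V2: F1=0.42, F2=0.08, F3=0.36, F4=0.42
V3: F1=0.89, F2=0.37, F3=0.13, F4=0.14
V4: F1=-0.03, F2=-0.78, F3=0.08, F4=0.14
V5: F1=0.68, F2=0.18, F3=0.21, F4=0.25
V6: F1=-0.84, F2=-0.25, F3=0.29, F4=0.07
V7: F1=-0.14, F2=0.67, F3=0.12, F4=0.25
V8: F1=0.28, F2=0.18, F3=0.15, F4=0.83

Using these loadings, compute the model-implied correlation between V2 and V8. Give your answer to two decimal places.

0.53

r̂ = Σ λ_i·λ_j across factors = (0.42)(0.28) + (0.08)(0.18) + (0.36)(0.15) + (0.42)(0.83)
  = +0.1176 +0.0144 +0.0540 +0.3486 = 0.5346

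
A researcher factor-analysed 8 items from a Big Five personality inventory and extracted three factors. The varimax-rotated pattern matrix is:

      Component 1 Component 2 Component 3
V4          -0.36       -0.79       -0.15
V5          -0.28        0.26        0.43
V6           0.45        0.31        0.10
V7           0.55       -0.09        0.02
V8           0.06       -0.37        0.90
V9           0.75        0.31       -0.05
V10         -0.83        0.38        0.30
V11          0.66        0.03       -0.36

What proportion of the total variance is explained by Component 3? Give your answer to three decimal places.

0.156

SS loadings for Component 3 = (-0.15)² + 0.43² + 0.10² + 0.02² + 0.90² + (-0.05)² + 0.30² + (-0.36)² = 1.2499
Proportion of variance = 1.2499 / 8 = 0.1562.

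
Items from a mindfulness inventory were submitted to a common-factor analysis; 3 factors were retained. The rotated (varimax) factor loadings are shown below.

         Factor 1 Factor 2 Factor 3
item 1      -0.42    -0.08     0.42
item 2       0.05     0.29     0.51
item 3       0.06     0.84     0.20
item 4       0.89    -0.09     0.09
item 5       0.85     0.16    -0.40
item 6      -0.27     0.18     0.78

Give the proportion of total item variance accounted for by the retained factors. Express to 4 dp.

Communalities: 0.3592, 0.3467, 0.7492, 0.8083, 0.9081, 0.7137; Σh² = 3.8852.
Total variance with 6 standardized items is 6, so the solution explains 3.8852/6 = 0.6475.

0.6475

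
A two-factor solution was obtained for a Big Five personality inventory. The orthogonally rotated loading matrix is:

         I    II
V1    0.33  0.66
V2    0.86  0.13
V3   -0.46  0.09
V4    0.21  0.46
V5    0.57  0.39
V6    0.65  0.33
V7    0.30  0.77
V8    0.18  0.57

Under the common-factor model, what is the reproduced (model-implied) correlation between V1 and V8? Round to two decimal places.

0.44

r̂ = Σ λ_i·λ_j across factors = (0.33)(0.18) + (0.66)(0.57)
  = +0.0594 +0.3762 = 0.4356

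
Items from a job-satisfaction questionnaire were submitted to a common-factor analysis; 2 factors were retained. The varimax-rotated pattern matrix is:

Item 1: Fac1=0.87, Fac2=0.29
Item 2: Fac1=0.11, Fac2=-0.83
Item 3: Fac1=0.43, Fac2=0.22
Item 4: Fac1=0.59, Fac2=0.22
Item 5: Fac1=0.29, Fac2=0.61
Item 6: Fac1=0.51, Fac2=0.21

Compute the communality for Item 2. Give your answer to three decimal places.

0.701

h² = 0.11² + (-0.83)² = 0.0121 + 0.6889 = 0.7010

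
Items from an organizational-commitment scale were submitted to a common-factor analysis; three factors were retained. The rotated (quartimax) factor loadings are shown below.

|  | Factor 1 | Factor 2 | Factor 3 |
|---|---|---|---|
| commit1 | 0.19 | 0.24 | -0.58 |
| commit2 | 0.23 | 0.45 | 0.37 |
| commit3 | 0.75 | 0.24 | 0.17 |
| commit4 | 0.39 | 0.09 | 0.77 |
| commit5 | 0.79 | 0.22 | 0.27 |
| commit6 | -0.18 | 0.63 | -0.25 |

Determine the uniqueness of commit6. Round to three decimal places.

h² = (-0.18)² + 0.63² + (-0.25)² = 0.0324 + 0.3969 + 0.0625 = 0.4918
Uniqueness u² = 1 − h² = 1 − 0.4918 = 0.5082

0.508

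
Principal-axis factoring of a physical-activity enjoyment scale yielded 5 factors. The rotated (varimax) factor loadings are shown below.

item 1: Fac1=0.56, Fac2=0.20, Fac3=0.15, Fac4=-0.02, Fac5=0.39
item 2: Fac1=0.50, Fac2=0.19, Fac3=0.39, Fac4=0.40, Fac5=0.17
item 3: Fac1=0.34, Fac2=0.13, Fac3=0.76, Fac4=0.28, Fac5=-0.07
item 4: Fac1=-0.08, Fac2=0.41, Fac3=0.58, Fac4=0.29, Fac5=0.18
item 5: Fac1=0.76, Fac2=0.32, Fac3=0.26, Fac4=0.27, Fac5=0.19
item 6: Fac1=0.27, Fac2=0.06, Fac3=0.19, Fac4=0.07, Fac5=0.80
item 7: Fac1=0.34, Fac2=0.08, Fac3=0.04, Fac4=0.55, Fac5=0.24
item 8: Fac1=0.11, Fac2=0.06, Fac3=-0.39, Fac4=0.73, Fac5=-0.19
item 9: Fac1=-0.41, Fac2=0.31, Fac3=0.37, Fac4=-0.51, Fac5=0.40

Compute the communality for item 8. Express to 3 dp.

h² = 0.11² + 0.06² + (-0.39)² + 0.73² + (-0.19)² = 0.0121 + 0.0036 + 0.1521 + 0.5329 + 0.0361 = 0.7368

0.737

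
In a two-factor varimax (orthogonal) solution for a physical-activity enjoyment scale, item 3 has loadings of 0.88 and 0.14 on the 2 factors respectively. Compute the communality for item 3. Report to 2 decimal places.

h² = 0.88² + 0.14² = 0.7744 + 0.0196 = 0.7940

0.79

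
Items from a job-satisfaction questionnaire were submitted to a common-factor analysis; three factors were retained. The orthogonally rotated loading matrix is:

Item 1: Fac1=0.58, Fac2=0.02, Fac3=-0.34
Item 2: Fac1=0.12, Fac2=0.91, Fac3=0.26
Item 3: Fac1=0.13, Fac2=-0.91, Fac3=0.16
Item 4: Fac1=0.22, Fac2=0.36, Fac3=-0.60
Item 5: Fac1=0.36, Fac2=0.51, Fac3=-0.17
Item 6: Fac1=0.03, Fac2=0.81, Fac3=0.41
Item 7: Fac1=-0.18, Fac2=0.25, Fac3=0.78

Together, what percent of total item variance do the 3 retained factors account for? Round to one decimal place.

67.4%

SS loadings by factor: 0.5790, 2.7649, 1.3742; total = 4.7181.
Total variance with 7 standardized items is 7, so the solution explains 4.7181/7 = 0.6740 = 67.40%.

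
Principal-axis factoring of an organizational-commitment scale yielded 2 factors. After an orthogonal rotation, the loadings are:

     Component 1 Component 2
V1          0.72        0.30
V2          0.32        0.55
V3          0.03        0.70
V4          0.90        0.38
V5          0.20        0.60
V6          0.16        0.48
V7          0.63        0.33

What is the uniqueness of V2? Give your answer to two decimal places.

h² = 0.32² + 0.55² = 0.1024 + 0.3025 = 0.4049
Uniqueness u² = 1 − h² = 1 − 0.4049 = 0.5951

0.60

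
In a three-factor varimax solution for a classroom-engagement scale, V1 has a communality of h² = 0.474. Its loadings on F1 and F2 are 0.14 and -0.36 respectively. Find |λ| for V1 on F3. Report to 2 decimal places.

0.57

Under orthogonal rotation h² = Σλ², so λ_F3² = h² − (0.1492) = 0.474 − 0.1492 = 0.3248.
|λ| = √0.3248 = 0.5699.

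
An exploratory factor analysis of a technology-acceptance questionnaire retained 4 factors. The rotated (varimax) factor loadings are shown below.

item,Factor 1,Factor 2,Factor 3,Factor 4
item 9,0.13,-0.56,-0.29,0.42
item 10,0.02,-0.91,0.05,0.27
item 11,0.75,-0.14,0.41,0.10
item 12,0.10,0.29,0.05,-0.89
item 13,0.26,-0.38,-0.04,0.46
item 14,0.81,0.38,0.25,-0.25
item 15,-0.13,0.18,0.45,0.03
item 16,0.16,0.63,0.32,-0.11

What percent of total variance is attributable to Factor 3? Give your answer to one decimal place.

7.8%

SS loadings for Factor 3 = (-0.29)² + 0.05² + 0.41² + 0.05² + (-0.04)² + 0.25² + 0.45² + 0.32² = 0.6262
With 8 standardized items, total variance = 8. Proportion = 0.6262/8 = 0.0783 → 7.83%.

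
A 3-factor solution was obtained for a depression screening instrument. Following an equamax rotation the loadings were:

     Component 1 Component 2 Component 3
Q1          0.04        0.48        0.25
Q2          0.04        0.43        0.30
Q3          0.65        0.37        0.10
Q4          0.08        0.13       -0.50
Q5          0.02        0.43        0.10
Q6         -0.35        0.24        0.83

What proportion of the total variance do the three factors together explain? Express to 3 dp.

Communalities: 0.2945, 0.2765, 0.5694, 0.2733, 0.1953, 0.8690; Σh² = 2.4780.
Total variance with 6 standardized items is 6, so the solution explains 2.4780/6 = 0.4130.

0.413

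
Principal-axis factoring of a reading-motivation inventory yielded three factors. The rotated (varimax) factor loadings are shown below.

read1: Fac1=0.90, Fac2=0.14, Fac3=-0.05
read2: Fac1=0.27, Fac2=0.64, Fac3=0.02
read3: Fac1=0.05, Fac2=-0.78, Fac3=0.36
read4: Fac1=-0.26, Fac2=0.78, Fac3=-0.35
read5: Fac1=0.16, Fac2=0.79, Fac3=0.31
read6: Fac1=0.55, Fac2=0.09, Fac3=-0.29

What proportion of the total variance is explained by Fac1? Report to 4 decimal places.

0.2135

SS loadings for Fac1 = 0.90² + 0.27² + 0.05² + (-0.26)² + 0.16² + 0.55² = 1.2811
Proportion of variance = 1.2811 / 6 = 0.2135.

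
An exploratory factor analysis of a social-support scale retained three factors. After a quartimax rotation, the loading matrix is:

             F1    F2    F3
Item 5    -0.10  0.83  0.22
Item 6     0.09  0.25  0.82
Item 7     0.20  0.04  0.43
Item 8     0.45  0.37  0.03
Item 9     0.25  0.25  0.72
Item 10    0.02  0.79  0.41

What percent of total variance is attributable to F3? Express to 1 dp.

26.6%

SS loadings for F3 = 0.22² + 0.82² + 0.43² + 0.03² + 0.72² + 0.41² = 1.5931
With 6 standardized items, total variance = 6. Proportion = 1.5931/6 = 0.2655 → 26.55%.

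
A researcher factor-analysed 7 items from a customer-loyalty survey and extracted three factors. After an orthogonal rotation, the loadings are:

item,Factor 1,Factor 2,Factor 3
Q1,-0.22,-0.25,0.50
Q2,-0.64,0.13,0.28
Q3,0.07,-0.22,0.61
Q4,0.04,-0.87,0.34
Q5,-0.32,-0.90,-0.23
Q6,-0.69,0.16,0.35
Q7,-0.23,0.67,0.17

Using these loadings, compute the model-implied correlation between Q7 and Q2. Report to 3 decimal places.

0.282

r̂ = Σ λ_i·λ_j across factors = (-0.23)(-0.64) + (0.67)(0.13) + (0.17)(0.28)
  = +0.1472 +0.0871 +0.0476 = 0.2819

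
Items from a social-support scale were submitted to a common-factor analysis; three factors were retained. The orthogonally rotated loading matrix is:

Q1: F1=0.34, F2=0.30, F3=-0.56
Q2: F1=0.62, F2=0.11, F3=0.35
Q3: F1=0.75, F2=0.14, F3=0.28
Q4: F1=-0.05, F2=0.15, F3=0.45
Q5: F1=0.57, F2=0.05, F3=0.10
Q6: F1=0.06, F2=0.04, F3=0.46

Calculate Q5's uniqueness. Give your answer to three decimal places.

h² = 0.57² + 0.05² + 0.10² = 0.3249 + 0.0025 + 0.0100 = 0.3374
Uniqueness u² = 1 − h² = 1 − 0.3374 = 0.6626

0.663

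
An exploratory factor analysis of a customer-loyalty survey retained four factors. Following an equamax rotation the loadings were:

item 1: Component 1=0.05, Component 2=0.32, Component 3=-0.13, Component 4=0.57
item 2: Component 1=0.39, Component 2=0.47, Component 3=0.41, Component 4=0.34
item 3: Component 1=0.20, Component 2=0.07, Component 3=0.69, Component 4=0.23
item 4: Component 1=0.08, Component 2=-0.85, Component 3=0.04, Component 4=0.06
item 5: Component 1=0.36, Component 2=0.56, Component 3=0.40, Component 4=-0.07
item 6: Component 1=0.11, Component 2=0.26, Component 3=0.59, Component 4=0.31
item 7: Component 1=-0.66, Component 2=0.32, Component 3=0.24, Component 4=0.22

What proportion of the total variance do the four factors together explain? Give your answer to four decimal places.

SS loadings by factor: 0.7783, 1.5343, 1.2284, 0.6464; total = 4.1874.
Total variance with 7 standardized items is 7, so the solution explains 4.1874/7 = 0.5982.

0.5982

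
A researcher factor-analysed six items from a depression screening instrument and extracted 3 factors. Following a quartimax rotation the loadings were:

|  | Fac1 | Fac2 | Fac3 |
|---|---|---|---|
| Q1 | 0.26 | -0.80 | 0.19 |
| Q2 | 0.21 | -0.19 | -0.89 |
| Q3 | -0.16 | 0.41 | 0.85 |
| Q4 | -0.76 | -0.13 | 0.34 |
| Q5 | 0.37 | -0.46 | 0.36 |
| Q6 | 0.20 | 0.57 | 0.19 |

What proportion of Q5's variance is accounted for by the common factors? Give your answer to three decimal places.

0.478

h² = 0.37² + (-0.46)² + 0.36² = 0.1369 + 0.2116 + 0.1296 = 0.4781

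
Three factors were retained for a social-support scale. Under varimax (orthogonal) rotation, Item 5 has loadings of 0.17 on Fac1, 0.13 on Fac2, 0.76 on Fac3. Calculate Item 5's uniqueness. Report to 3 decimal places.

h² = 0.17² + 0.13² + 0.76² = 0.0289 + 0.0169 + 0.5776 = 0.6234
Uniqueness u² = 1 − h² = 1 − 0.6234 = 0.3766

0.377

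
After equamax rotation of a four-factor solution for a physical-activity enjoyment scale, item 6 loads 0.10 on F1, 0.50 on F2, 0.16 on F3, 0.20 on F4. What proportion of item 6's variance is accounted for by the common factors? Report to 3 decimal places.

h² = 0.10² + 0.50² + 0.16² + 0.20² = 0.0100 + 0.2500 + 0.0256 + 0.0400 = 0.3256

0.326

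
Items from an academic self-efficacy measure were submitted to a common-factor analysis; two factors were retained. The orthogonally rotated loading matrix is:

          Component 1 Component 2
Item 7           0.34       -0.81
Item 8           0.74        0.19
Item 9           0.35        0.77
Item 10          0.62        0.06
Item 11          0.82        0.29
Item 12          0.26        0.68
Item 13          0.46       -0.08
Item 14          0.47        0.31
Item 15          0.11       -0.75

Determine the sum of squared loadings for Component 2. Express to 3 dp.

SS loadings for Component 2 = (-0.81)² + 0.19² + 0.77² + 0.06² + 0.29² + 0.68² + (-0.08)² + 0.31² + (-0.75)² = 0.6561 + 0.0361 + 0.5929 + 0.0036 + 0.0841 + 0.4624 + 0.0064 + 0.0961 + 0.5625 = 2.5002

2.500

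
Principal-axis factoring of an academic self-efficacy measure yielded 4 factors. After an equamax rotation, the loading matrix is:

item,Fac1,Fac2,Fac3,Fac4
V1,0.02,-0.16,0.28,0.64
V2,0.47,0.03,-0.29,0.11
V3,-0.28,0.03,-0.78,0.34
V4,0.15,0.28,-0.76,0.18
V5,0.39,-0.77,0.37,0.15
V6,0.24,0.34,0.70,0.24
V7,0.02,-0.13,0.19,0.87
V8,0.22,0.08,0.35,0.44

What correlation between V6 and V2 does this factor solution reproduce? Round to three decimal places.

r̂ = Σ λ_i·λ_j across factors = (0.24)(0.47) + (0.34)(0.03) + (0.70)(-0.29) + (0.24)(0.11)
  = +0.1128 +0.0102 -0.2030 +0.0264 = -0.0536

-0.054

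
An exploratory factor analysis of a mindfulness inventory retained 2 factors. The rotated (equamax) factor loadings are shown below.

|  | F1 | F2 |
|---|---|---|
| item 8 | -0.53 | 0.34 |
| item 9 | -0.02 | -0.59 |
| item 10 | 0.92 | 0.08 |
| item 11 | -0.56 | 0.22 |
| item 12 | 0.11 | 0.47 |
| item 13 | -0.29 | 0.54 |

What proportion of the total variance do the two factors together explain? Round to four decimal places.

0.4281

Communalities: 0.3965, 0.3485, 0.8528, 0.3620, 0.2330, 0.3757; Σh² = 2.5685.
Total variance with 6 standardized items is 6, so the solution explains 2.5685/6 = 0.4281.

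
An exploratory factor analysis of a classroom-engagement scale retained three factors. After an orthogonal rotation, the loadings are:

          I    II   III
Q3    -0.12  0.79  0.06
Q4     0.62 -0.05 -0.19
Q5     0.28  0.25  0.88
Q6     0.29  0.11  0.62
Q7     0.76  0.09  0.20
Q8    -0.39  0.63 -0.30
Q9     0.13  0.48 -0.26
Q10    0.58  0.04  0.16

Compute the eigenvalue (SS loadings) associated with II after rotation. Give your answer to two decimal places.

SS loadings for II = 0.79² + (-0.05)² + 0.25² + 0.11² + 0.09² + 0.63² + 0.48² + 0.04² = 0.6241 + 0.0025 + 0.0625 + 0.0121 + 0.0081 + 0.3969 + 0.2304 + 0.0016 = 1.3382

1.34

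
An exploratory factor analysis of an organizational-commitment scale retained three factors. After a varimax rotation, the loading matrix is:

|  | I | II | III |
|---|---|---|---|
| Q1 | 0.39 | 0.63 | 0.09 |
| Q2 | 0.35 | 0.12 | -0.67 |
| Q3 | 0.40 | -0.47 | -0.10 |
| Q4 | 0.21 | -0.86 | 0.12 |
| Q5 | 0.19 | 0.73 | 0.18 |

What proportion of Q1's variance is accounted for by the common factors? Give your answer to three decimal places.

0.557

h² = 0.39² + 0.63² + 0.09² = 0.1521 + 0.3969 + 0.0081 = 0.5571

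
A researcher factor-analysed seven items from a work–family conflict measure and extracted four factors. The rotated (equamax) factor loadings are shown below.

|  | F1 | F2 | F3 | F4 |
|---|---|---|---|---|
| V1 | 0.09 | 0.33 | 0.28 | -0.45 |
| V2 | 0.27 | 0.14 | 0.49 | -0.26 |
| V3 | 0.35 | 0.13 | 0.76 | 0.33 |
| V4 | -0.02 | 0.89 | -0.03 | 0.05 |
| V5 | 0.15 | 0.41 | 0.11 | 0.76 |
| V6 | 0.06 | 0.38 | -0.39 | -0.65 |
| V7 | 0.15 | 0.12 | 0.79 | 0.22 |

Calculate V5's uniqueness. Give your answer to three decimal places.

h² = 0.15² + 0.41² + 0.11² + 0.76² = 0.0225 + 0.1681 + 0.0121 + 0.5776 = 0.7803
Uniqueness u² = 1 − h² = 1 − 0.7803 = 0.2197

0.220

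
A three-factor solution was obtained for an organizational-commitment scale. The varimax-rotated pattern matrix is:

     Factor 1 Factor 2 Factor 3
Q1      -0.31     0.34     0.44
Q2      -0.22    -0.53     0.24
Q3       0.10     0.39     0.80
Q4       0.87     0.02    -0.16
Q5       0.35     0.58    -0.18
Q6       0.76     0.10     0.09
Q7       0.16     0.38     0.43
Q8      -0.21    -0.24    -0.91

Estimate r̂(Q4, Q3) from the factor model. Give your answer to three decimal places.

-0.033

r̂ = Σ λ_i·λ_j across factors = (0.87)(0.10) + (0.02)(0.39) + (-0.16)(0.80)
  = +0.0870 +0.0078 -0.1280 = -0.0332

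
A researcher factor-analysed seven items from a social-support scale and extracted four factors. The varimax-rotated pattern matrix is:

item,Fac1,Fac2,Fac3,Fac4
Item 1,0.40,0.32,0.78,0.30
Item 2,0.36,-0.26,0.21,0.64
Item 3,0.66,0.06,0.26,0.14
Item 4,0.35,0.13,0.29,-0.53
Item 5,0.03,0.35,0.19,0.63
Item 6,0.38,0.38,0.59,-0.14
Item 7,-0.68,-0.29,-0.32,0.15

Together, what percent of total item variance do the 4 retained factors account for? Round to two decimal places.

64.67%

SS loadings by factor: 1.4554, 0.5415, 1.2908, 1.2391; total = 4.5268.
Total variance with 7 standardized items is 7, so the solution explains 4.5268/7 = 0.6467 = 64.67%.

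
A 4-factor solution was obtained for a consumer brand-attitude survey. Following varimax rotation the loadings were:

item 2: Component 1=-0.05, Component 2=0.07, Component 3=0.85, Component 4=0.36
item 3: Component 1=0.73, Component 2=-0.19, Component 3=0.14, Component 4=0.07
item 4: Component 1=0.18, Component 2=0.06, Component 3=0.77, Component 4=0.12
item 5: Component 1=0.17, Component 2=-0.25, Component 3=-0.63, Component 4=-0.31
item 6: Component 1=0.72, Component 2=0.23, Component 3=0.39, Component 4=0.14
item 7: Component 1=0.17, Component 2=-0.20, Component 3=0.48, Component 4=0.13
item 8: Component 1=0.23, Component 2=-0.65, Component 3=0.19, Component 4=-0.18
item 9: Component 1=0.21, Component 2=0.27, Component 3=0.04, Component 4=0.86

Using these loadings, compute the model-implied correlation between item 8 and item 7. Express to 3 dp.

r̂ = Σ λ_i·λ_j across factors = (0.23)(0.17) + (-0.65)(-0.20) + (0.19)(0.48) + (-0.18)(0.13)
  = +0.0391 +0.1300 +0.0912 -0.0234 = 0.2369

0.237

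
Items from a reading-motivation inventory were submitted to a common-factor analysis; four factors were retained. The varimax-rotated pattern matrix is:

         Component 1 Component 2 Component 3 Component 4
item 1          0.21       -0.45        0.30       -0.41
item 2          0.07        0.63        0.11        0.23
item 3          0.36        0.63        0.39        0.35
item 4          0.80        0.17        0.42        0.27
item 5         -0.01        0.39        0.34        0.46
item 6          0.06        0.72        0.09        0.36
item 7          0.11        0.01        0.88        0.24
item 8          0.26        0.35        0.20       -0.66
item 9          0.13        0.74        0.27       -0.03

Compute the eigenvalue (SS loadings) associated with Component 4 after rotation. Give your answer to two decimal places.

1.25

SS loadings for Component 4 = (-0.41)² + 0.23² + 0.35² + 0.27² + 0.46² + 0.36² + 0.24² + (-0.66)² + (-0.03)² = 0.1681 + 0.0529 + 0.1225 + 0.0729 + 0.2116 + 0.1296 + 0.0576 + 0.4356 + 0.0009 = 1.2517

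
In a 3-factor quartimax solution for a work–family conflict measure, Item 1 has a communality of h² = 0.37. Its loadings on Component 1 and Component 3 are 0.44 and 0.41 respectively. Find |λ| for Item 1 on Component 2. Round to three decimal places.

0.091

Under orthogonal rotation h² = Σλ², so λ_Component 2² = h² − (0.3617) = 0.37 − 0.3617 = 0.0083.
|λ| = √0.0083 = 0.0911.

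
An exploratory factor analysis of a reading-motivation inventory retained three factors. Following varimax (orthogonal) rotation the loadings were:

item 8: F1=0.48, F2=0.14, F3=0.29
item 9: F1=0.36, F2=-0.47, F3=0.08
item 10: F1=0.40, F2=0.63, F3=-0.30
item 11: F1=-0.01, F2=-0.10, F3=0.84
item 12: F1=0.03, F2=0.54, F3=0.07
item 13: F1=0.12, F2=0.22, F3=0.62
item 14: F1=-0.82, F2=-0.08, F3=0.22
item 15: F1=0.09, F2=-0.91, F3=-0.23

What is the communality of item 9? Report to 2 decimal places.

0.36

h² = 0.36² + (-0.47)² + 0.08² = 0.1296 + 0.2209 + 0.0064 = 0.3569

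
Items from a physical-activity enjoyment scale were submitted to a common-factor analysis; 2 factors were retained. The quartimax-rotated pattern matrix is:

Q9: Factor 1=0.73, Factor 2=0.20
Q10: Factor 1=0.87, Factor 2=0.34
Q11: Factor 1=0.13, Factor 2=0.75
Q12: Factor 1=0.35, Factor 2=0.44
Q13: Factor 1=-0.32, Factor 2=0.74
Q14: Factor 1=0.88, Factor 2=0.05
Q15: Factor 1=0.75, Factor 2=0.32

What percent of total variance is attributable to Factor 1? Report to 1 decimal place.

41.0%

SS loadings for Factor 1 = 0.73² + 0.87² + 0.13² + 0.35² + (-0.32)² + 0.88² + 0.75² = 2.8685
With 7 standardized items, total variance = 7. Proportion = 2.8685/7 = 0.4098 → 40.98%.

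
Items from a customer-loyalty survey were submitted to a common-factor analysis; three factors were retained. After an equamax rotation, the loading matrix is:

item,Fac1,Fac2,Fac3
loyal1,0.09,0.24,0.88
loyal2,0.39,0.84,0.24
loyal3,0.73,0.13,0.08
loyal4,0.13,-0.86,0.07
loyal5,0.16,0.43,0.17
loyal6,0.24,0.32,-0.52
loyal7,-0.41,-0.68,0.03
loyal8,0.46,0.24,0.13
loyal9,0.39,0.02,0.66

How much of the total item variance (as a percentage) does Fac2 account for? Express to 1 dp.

SS loadings for Fac2 = 0.24² + 0.84² + 0.13² + (-0.86)² + 0.43² + 0.32² + (-0.68)² + 0.24² + 0.02² = 2.3274
With 9 standardized items, total variance = 9. Proportion = 2.3274/9 = 0.2586 → 25.86%.

25.9%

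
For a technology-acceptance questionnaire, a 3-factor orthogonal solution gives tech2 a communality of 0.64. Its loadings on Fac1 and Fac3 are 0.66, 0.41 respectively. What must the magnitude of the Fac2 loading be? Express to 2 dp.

Under orthogonal rotation h² = Σλ², so λ_Fac2² = h² − (0.6037) = 0.64 − 0.6037 = 0.0363.
|λ| = √0.0363 = 0.1905.

0.19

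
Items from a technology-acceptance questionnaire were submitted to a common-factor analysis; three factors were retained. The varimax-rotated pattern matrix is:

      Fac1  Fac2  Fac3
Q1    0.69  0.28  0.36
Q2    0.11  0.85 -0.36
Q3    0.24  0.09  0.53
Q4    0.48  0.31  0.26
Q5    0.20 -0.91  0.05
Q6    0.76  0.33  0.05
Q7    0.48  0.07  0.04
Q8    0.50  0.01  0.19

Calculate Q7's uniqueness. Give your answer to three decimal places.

h² = 0.48² + 0.07² + 0.04² = 0.2304 + 0.0049 + 0.0016 = 0.2369
Uniqueness u² = 1 − h² = 1 − 0.2369 = 0.7631

0.763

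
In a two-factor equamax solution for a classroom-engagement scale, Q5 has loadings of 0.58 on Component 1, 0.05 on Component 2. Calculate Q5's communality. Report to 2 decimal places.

0.34

h² = 0.58² + 0.05² = 0.3364 + 0.0025 = 0.3389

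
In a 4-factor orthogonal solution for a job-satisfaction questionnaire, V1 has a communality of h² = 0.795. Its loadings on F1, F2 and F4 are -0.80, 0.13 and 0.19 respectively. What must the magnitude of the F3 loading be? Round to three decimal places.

0.319

Under orthogonal rotation h² = Σλ², so λ_F3² = h² − (0.6930) = 0.795 − 0.6930 = 0.1020.
|λ| = √0.1020 = 0.3194.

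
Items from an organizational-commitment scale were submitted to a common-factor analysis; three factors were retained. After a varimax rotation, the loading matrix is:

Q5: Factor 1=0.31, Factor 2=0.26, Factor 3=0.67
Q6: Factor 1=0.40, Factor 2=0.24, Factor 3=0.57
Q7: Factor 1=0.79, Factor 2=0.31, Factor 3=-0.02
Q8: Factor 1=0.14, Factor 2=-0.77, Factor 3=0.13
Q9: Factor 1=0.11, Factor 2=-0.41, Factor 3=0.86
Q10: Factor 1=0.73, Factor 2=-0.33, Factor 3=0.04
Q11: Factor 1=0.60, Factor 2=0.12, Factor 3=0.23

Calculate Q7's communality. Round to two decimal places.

0.72

h² = 0.79² + 0.31² + (-0.02)² = 0.6241 + 0.0961 + 0.0004 = 0.7206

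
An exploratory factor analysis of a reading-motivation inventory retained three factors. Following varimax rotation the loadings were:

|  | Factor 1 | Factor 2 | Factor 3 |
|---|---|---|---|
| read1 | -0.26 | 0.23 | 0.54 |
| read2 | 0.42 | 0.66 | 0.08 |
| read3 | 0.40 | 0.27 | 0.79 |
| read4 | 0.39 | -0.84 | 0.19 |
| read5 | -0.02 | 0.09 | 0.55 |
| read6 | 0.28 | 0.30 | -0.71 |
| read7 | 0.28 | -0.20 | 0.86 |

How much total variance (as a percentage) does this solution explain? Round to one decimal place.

66.0%

Communalities: 0.4121, 0.6184, 0.8570, 0.8938, 0.3110, 0.6725, 0.8580; Σh² = 4.6228.
Total variance with 7 standardized items is 7, so the solution explains 4.6228/7 = 0.6604 = 66.04%.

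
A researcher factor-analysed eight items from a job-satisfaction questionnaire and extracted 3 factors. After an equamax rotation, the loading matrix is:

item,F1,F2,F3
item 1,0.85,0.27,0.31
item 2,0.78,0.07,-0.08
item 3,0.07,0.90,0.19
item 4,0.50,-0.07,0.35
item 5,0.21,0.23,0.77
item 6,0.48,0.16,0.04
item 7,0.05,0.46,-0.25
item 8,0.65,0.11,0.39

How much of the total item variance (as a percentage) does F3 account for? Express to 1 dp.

SS loadings for F3 = 0.31² + (-0.08)² + 0.19² + 0.35² + 0.77² + 0.04² + (-0.25)² + 0.39² = 1.0702
With 8 standardized items, total variance = 8. Proportion = 1.0702/8 = 0.1338 → 13.38%.

13.4%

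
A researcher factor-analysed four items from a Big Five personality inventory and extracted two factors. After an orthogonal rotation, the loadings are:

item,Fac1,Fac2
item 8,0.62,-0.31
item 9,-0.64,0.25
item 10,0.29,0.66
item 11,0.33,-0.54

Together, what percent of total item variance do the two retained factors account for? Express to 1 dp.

Communalities: 0.4805, 0.4721, 0.5197, 0.4005; Σh² = 1.8728.
Total variance with 4 standardized items is 4, so the solution explains 1.8728/4 = 0.4682 = 46.82%.

46.8%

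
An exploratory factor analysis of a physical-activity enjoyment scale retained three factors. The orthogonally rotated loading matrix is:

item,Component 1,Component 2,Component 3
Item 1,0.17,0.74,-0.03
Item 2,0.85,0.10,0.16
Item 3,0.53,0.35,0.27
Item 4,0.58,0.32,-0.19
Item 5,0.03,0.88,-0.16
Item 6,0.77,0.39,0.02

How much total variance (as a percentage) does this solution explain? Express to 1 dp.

SS loadings by factor: 1.9625, 1.7090, 0.1615; total = 3.8330.
Total variance with 6 standardized items is 6, so the solution explains 3.8330/6 = 0.6388 = 63.88%.

63.9%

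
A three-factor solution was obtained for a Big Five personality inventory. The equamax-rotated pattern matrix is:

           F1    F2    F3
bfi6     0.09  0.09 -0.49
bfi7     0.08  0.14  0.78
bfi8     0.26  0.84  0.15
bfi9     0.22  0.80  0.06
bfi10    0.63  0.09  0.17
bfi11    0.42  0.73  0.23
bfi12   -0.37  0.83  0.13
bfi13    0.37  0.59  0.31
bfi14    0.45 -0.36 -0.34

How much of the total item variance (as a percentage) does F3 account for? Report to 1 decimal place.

SS loadings for F3 = (-0.49)² + 0.78² + 0.15² + 0.06² + 0.17² + 0.23² + 0.13² + 0.31² + (-0.34)² = 1.1850
With 9 standardized items, total variance = 9. Proportion = 1.1850/9 = 0.1317 → 13.17%.

13.2%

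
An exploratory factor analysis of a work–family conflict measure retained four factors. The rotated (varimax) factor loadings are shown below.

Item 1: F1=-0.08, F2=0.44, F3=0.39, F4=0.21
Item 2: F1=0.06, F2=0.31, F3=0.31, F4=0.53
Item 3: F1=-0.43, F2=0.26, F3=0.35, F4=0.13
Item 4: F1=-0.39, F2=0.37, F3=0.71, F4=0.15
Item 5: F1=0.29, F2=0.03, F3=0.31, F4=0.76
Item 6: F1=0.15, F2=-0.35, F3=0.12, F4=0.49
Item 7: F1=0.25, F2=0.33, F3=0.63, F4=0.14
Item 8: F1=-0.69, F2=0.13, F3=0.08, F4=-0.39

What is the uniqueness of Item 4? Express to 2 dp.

h² = (-0.39)² + 0.37² + 0.71² + 0.15² = 0.1521 + 0.1369 + 0.5041 + 0.0225 = 0.8156
Uniqueness u² = 1 − h² = 1 − 0.8156 = 0.1844

0.18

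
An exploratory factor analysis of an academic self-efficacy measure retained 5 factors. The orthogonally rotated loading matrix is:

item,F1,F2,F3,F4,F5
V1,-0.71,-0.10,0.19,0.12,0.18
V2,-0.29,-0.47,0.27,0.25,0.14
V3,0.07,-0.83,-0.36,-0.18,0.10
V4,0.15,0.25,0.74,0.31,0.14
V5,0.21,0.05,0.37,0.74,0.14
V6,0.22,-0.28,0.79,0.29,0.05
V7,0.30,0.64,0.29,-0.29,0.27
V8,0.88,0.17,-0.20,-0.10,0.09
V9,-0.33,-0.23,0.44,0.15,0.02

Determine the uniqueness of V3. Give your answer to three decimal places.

h² = 0.07² + (-0.83)² + (-0.36)² + (-0.18)² + 0.10² = 0.0049 + 0.6889 + 0.1296 + 0.0324 + 0.0100 = 0.8658
Uniqueness u² = 1 − h² = 1 − 0.8658 = 0.1342

0.134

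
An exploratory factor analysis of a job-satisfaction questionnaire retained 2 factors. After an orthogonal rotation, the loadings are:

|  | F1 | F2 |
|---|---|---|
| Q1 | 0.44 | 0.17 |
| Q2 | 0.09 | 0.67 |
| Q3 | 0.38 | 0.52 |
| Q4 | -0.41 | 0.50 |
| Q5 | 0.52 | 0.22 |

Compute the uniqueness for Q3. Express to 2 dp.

0.59

h² = 0.38² + 0.52² = 0.1444 + 0.2704 = 0.4148
Uniqueness u² = 1 − h² = 1 − 0.4148 = 0.5852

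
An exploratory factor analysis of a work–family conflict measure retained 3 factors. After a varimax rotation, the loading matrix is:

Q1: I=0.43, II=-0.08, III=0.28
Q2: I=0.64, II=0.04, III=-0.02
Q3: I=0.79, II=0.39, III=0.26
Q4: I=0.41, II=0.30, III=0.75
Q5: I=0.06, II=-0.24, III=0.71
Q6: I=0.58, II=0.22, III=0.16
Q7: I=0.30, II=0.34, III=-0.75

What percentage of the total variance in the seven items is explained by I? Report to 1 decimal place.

26.0%

SS loadings for I = 0.43² + 0.64² + 0.79² + 0.41² + 0.06² + 0.58² + 0.30² = 1.8167
With 7 standardized items, total variance = 7. Proportion = 1.8167/7 = 0.2595 → 25.95%.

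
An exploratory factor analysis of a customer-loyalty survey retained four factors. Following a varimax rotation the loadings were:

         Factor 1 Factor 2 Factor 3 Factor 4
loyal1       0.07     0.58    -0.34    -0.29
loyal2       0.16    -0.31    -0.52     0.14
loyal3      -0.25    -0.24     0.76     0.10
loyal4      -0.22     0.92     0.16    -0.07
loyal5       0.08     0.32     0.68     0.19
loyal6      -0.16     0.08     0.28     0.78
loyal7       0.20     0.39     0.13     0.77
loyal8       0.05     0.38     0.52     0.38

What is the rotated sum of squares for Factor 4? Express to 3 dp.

1.500

SS loadings for Factor 4 = (-0.29)² + 0.14² + 0.10² + (-0.07)² + 0.19² + 0.78² + 0.77² + 0.38² = 0.0841 + 0.0196 + 0.0100 + 0.0049 + 0.0361 + 0.6084 + 0.5929 + 0.1444 = 1.5004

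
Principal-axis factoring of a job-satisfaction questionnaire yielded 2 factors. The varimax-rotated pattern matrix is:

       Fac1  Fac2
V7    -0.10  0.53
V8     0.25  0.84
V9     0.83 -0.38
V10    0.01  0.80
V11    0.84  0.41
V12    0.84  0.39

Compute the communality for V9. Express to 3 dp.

0.833

h² = 0.83² + (-0.38)² = 0.6889 + 0.1444 = 0.8333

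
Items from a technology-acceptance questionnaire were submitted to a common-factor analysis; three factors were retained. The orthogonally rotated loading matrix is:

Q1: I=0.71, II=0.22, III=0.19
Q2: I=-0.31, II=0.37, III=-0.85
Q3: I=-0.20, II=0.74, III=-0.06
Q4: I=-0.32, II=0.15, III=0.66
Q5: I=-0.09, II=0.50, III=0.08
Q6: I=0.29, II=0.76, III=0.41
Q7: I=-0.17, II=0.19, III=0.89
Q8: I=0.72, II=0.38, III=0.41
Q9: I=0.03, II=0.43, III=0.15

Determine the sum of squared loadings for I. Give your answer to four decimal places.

1.3830

SS loadings for I = 0.71² + (-0.31)² + (-0.20)² + (-0.32)² + (-0.09)² + 0.29² + (-0.17)² + 0.72² + 0.03² = 0.5041 + 0.0961 + 0.0400 + 0.1024 + 0.0081 + 0.0841 + 0.0289 + 0.5184 + 0.0009 = 1.3830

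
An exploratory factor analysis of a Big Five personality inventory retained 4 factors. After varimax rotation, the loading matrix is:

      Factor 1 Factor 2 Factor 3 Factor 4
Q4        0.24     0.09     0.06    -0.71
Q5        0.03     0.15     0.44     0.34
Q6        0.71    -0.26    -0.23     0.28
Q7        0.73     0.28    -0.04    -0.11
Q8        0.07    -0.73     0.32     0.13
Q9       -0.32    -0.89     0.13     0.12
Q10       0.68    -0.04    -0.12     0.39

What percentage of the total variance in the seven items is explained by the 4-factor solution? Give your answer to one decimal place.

63.5%

Communalities: 0.5734, 0.3326, 0.7030, 0.6250, 0.6571, 0.9258, 0.6305; Σh² = 4.4474.
Total variance with 7 standardized items is 7, so the solution explains 4.4474/7 = 0.6353 = 63.53%.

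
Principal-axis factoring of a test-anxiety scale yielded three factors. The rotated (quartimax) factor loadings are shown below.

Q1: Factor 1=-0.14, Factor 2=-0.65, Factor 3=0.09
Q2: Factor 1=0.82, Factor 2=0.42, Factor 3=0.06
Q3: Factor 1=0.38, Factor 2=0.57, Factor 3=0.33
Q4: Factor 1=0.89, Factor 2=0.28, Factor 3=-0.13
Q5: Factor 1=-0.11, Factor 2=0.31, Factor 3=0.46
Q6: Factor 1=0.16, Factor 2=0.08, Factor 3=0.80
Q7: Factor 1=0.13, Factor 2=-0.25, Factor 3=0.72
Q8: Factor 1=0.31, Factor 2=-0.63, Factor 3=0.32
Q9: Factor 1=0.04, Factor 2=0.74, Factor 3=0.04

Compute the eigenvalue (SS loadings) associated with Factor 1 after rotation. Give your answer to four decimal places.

SS loadings for Factor 1 = (-0.14)² + 0.82² + 0.38² + 0.89² + (-0.11)² + 0.16² + 0.13² + 0.31² + 0.04² = 0.0196 + 0.6724 + 0.1444 + 0.7921 + 0.0121 + 0.0256 + 0.0169 + 0.0961 + 0.0016 = 1.7808

1.7808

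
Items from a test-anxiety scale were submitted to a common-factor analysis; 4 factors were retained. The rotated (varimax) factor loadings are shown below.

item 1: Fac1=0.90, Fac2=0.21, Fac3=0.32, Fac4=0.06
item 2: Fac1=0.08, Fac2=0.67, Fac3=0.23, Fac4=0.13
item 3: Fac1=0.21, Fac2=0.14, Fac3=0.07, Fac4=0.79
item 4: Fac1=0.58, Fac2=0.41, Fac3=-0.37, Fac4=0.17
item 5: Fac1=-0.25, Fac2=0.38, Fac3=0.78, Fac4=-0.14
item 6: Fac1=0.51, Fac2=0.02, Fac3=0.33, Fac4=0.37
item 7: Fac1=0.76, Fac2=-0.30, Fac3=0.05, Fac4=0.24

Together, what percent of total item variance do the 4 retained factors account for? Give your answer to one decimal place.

70.2%

Communalities: 0.9601, 0.5251, 0.6927, 0.6703, 0.8349, 0.5063, 0.7277; Σh² = 4.9171.
Total variance with 7 standardized items is 7, so the solution explains 4.9171/7 = 0.7024 = 70.24%.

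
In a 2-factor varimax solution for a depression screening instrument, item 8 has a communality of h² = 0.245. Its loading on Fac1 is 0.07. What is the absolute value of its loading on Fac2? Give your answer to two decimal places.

0.49

Under orthogonal rotation h² = Σλ², so λ_Fac2² = h² − (0.0049) = 0.245 − 0.0049 = 0.2401.
|λ| = √0.2401 = 0.4900.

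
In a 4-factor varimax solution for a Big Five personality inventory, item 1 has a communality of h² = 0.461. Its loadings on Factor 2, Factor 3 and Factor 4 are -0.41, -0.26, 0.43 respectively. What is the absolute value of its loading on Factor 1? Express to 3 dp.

Under orthogonal rotation h² = Σλ², so λ_Factor 1² = h² − (0.4206) = 0.461 − 0.4206 = 0.0404.
|λ| = √0.0404 = 0.2010.

0.201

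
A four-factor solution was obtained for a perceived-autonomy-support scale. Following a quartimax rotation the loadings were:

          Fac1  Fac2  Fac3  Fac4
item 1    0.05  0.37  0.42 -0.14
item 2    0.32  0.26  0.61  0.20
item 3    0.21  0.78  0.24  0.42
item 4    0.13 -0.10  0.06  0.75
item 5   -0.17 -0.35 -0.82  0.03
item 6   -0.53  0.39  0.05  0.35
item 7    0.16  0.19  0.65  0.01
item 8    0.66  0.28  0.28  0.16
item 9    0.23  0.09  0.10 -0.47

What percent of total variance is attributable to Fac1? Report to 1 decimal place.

11.0%

SS loadings for Fac1 = 0.05² + 0.32² + 0.21² + 0.13² + (-0.17)² + (-0.53)² + 0.16² + 0.66² + 0.23² = 0.9898
With 9 standardized items, total variance = 9. Proportion = 0.9898/9 = 0.1100 → 11.00%.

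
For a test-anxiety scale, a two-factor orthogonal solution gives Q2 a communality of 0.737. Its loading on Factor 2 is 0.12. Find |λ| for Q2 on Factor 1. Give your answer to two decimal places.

0.85

Under orthogonal rotation h² = Σλ², so λ_Factor 1² = h² − (0.0144) = 0.737 − 0.0144 = 0.7226.
|λ| = √0.7226 = 0.8501.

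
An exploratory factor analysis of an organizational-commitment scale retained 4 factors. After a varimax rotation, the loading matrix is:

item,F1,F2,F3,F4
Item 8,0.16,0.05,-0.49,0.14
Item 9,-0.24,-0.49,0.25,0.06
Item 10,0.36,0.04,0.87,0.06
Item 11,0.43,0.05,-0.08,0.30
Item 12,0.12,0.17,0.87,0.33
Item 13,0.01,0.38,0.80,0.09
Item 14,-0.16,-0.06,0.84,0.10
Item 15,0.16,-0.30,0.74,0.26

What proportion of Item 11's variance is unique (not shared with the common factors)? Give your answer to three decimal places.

h² = 0.43² + 0.05² + (-0.08)² + 0.30² = 0.1849 + 0.0025 + 0.0064 + 0.0900 = 0.2838
Uniqueness u² = 1 − h² = 1 − 0.2838 = 0.7162

0.716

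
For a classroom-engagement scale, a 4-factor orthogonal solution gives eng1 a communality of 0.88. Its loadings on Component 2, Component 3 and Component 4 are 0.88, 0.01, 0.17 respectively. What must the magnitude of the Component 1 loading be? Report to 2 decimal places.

Under orthogonal rotation h² = Σλ², so λ_Component 1² = h² − (0.8034) = 0.88 − 0.8034 = 0.0766.
|λ| = √0.0766 = 0.2768.

0.28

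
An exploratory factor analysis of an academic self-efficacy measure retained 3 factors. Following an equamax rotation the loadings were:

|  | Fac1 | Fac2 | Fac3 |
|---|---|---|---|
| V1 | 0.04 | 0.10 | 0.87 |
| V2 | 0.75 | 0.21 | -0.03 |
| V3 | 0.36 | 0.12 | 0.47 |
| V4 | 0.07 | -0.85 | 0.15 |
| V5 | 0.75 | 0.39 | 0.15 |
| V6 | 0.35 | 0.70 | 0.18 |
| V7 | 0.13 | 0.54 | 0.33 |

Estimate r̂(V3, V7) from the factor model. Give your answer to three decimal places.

0.267

r̂ = Σ λ_i·λ_j across factors = (0.36)(0.13) + (0.12)(0.54) + (0.47)(0.33)
  = +0.0468 +0.0648 +0.1551 = 0.2667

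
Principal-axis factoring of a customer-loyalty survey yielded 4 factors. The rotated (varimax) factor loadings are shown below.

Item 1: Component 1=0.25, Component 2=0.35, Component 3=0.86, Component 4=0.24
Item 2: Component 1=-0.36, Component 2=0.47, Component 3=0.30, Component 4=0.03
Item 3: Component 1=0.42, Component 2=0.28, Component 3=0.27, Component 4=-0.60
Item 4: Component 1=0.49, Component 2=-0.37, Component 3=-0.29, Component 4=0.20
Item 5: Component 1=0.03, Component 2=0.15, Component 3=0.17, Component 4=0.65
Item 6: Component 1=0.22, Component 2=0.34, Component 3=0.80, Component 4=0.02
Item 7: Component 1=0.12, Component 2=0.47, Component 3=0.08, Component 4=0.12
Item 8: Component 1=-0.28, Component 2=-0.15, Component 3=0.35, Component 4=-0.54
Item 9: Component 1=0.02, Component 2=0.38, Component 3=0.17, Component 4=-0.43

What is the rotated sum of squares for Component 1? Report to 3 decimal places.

0.751

SS loadings for Component 1 = 0.25² + (-0.36)² + 0.42² + 0.49² + 0.03² + 0.22² + 0.12² + (-0.28)² + 0.02² = 0.0625 + 0.1296 + 0.1764 + 0.2401 + 0.0009 + 0.0484 + 0.0144 + 0.0784 + 0.0004 = 0.7511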